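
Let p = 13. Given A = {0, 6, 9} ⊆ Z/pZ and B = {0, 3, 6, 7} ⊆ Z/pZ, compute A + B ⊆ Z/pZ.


Work in Z/13Z: reduce every sum a + b modulo 13.
Enumerate all 12 pairs:
a = 0: 0+0=0, 0+3=3, 0+6=6, 0+7=7
a = 6: 6+0=6, 6+3=9, 6+6=12, 6+7=0
a = 9: 9+0=9, 9+3=12, 9+6=2, 9+7=3
Distinct residues collected: {0, 2, 3, 6, 7, 9, 12}
|A + B| = 7 (out of 13 total residues).

A + B = {0, 2, 3, 6, 7, 9, 12}


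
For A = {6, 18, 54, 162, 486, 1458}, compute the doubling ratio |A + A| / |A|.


|A| = 6.
Compute A + A by enumerating all 36 pairs.
A + A = {12, 24, 36, 60, 72, 108, 168, 180, 216, 324, 492, 504, 540, 648, 972, 1464, 1476, 1512, 1620, 1944, 2916}, so |A + A| = 21.
K = |A + A| / |A| = 21/6 = 7/2 ≈ 3.5000.
Reference: AP of size 6 gives K = 11/6 ≈ 1.8333; a fully generic set of size 6 gives K ≈ 3.5000.

|A| = 6, |A + A| = 21, K = 21/6 = 7/2.


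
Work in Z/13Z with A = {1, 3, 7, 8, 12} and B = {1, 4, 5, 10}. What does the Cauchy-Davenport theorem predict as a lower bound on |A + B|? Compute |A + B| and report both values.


Cauchy-Davenport: |A + B| ≥ min(p, |A| + |B| - 1) for A, B nonempty in Z/pZ.
|A| = 5, |B| = 4, p = 13.
CD lower bound = min(13, 5 + 4 - 1) = min(13, 8) = 8.
Compute A + B mod 13 directly:
a = 1: 1+1=2, 1+4=5, 1+5=6, 1+10=11
a = 3: 3+1=4, 3+4=7, 3+5=8, 3+10=0
a = 7: 7+1=8, 7+4=11, 7+5=12, 7+10=4
a = 8: 8+1=9, 8+4=12, 8+5=0, 8+10=5
a = 12: 12+1=0, 12+4=3, 12+5=4, 12+10=9
A + B = {0, 2, 3, 4, 5, 6, 7, 8, 9, 11, 12}, so |A + B| = 11.
Verify: 11 ≥ 8? Yes ✓.

CD lower bound = 8, actual |A + B| = 11.


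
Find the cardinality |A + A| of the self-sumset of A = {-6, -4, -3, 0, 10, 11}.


A + A = {a + a' : a, a' ∈ A}; |A| = 6.
General bounds: 2|A| - 1 ≤ |A + A| ≤ |A|(|A|+1)/2, i.e. 11 ≤ |A + A| ≤ 21.
Lower bound 2|A|-1 is attained iff A is an arithmetic progression.
Enumerate sums a + a' for a ≤ a' (symmetric, so this suffices):
a = -6: -6+-6=-12, -6+-4=-10, -6+-3=-9, -6+0=-6, -6+10=4, -6+11=5
a = -4: -4+-4=-8, -4+-3=-7, -4+0=-4, -4+10=6, -4+11=7
a = -3: -3+-3=-6, -3+0=-3, -3+10=7, -3+11=8
a = 0: 0+0=0, 0+10=10, 0+11=11
a = 10: 10+10=20, 10+11=21
a = 11: 11+11=22
Distinct sums: {-12, -10, -9, -8, -7, -6, -4, -3, 0, 4, 5, 6, 7, 8, 10, 11, 20, 21, 22}
|A + A| = 19

|A + A| = 19


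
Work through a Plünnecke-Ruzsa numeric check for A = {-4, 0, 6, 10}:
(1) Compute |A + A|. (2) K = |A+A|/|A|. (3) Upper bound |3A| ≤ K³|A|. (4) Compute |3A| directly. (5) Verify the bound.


|A| = 4.
Step 1: Compute A + A by enumerating all 16 pairs.
A + A = {-8, -4, 0, 2, 6, 10, 12, 16, 20}, so |A + A| = 9.
Step 2: Doubling constant K = |A + A|/|A| = 9/4 = 9/4 ≈ 2.2500.
Step 3: Plünnecke-Ruzsa gives |3A| ≤ K³·|A| = (2.2500)³ · 4 ≈ 45.5625.
Step 4: Compute 3A = A + A + A directly by enumerating all triples (a,b,c) ∈ A³; |3A| = 16.
Step 5: Check 16 ≤ 45.5625? Yes ✓.

K = 9/4, Plünnecke-Ruzsa bound K³|A| ≈ 45.5625, |3A| = 16, inequality holds.


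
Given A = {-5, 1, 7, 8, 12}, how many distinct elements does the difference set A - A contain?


A - A = {a - a' : a, a' ∈ A}; |A| = 5.
Bounds: 2|A|-1 ≤ |A - A| ≤ |A|² - |A| + 1, i.e. 9 ≤ |A - A| ≤ 21.
Note: 0 ∈ A - A always (from a - a). The set is symmetric: if d ∈ A - A then -d ∈ A - A.
Enumerate nonzero differences d = a - a' with a > a' (then include -d):
Positive differences: {1, 4, 5, 6, 7, 11, 12, 13, 17}
Full difference set: {0} ∪ (positive diffs) ∪ (negative diffs).
|A - A| = 1 + 2·9 = 19 (matches direct enumeration: 19).

|A - A| = 19


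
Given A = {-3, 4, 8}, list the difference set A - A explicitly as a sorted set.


A - A = {a - a' : a, a' ∈ A}.
Compute a - a' for each ordered pair (a, a'):
a = -3: -3--3=0, -3-4=-7, -3-8=-11
a = 4: 4--3=7, 4-4=0, 4-8=-4
a = 8: 8--3=11, 8-4=4, 8-8=0
Collecting distinct values (and noting 0 appears from a-a):
A - A = {-11, -7, -4, 0, 4, 7, 11}
|A - A| = 7

A - A = {-11, -7, -4, 0, 4, 7, 11}


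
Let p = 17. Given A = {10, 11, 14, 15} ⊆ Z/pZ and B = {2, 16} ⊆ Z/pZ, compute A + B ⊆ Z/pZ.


Work in Z/17Z: reduce every sum a + b modulo 17.
Enumerate all 8 pairs:
a = 10: 10+2=12, 10+16=9
a = 11: 11+2=13, 11+16=10
a = 14: 14+2=16, 14+16=13
a = 15: 15+2=0, 15+16=14
Distinct residues collected: {0, 9, 10, 12, 13, 14, 16}
|A + B| = 7 (out of 17 total residues).

A + B = {0, 9, 10, 12, 13, 14, 16}


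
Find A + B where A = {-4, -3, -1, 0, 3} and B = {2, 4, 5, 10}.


A + B = {a + b : a ∈ A, b ∈ B}.
Enumerate all |A|·|B| = 5·4 = 20 pairs (a, b) and collect distinct sums.
a = -4: -4+2=-2, -4+4=0, -4+5=1, -4+10=6
a = -3: -3+2=-1, -3+4=1, -3+5=2, -3+10=7
a = -1: -1+2=1, -1+4=3, -1+5=4, -1+10=9
a = 0: 0+2=2, 0+4=4, 0+5=5, 0+10=10
a = 3: 3+2=5, 3+4=7, 3+5=8, 3+10=13
Collecting distinct sums: A + B = {-2, -1, 0, 1, 2, 3, 4, 5, 6, 7, 8, 9, 10, 13}
|A + B| = 14

A + B = {-2, -1, 0, 1, 2, 3, 4, 5, 6, 7, 8, 9, 10, 13}


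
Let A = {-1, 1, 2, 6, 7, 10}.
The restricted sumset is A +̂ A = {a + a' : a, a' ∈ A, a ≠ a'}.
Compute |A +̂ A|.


Restricted sumset: A +̂ A = {a + a' : a ∈ A, a' ∈ A, a ≠ a'}.
Equivalently, take A + A and drop any sum 2a that is achievable ONLY as a + a for a ∈ A (i.e. sums representable only with equal summands).
Enumerate pairs (a, a') with a < a' (symmetric, so each unordered pair gives one sum; this covers all a ≠ a'):
  -1 + 1 = 0
  -1 + 2 = 1
  -1 + 6 = 5
  -1 + 7 = 6
  -1 + 10 = 9
  1 + 2 = 3
  1 + 6 = 7
  1 + 7 = 8
  1 + 10 = 11
  2 + 6 = 8
  2 + 7 = 9
  2 + 10 = 12
  6 + 7 = 13
  6 + 10 = 16
  7 + 10 = 17
Collected distinct sums: {0, 1, 3, 5, 6, 7, 8, 9, 11, 12, 13, 16, 17}
|A +̂ A| = 13
(Reference bound: |A +̂ A| ≥ 2|A| - 3 for |A| ≥ 2, with |A| = 6 giving ≥ 9.)

|A +̂ A| = 13


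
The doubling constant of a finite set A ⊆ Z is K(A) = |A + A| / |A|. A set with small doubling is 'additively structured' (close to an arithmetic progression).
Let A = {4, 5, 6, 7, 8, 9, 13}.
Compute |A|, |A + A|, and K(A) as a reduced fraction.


|A| = 7.
Compute A + A by enumerating all 49 pairs.
A + A = {8, 9, 10, 11, 12, 13, 14, 15, 16, 17, 18, 19, 20, 21, 22, 26}, so |A + A| = 16.
K = |A + A| / |A| = 16/7 (already in lowest terms) ≈ 2.2857.
Reference: AP of size 7 gives K = 13/7 ≈ 1.8571; a fully generic set of size 7 gives K ≈ 4.0000.

|A| = 7, |A + A| = 16, K = 16/7.


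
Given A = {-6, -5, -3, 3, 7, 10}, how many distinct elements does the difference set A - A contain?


A - A = {a - a' : a, a' ∈ A}; |A| = 6.
Bounds: 2|A|-1 ≤ |A - A| ≤ |A|² - |A| + 1, i.e. 11 ≤ |A - A| ≤ 31.
Note: 0 ∈ A - A always (from a - a). The set is symmetric: if d ∈ A - A then -d ∈ A - A.
Enumerate nonzero differences d = a - a' with a > a' (then include -d):
Positive differences: {1, 2, 3, 4, 6, 7, 8, 9, 10, 12, 13, 15, 16}
Full difference set: {0} ∪ (positive diffs) ∪ (negative diffs).
|A - A| = 1 + 2·13 = 27 (matches direct enumeration: 27).

|A - A| = 27


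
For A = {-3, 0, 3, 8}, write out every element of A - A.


A - A = {a - a' : a, a' ∈ A}.
Compute a - a' for each ordered pair (a, a'):
a = -3: -3--3=0, -3-0=-3, -3-3=-6, -3-8=-11
a = 0: 0--3=3, 0-0=0, 0-3=-3, 0-8=-8
a = 3: 3--3=6, 3-0=3, 3-3=0, 3-8=-5
a = 8: 8--3=11, 8-0=8, 8-3=5, 8-8=0
Collecting distinct values (and noting 0 appears from a-a):
A - A = {-11, -8, -6, -5, -3, 0, 3, 5, 6, 8, 11}
|A - A| = 11

A - A = {-11, -8, -6, -5, -3, 0, 3, 5, 6, 8, 11}


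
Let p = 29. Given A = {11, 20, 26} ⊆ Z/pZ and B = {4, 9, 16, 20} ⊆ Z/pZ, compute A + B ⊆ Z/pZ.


Work in Z/29Z: reduce every sum a + b modulo 29.
Enumerate all 12 pairs:
a = 11: 11+4=15, 11+9=20, 11+16=27, 11+20=2
a = 20: 20+4=24, 20+9=0, 20+16=7, 20+20=11
a = 26: 26+4=1, 26+9=6, 26+16=13, 26+20=17
Distinct residues collected: {0, 1, 2, 6, 7, 11, 13, 15, 17, 20, 24, 27}
|A + B| = 12 (out of 29 total residues).

A + B = {0, 1, 2, 6, 7, 11, 13, 15, 17, 20, 24, 27}


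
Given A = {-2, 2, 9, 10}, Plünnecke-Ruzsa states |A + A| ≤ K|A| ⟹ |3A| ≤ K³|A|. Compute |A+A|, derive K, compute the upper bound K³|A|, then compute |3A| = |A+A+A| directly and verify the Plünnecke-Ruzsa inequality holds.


|A| = 4.
Step 1: Compute A + A by enumerating all 16 pairs.
A + A = {-4, 0, 4, 7, 8, 11, 12, 18, 19, 20}, so |A + A| = 10.
Step 2: Doubling constant K = |A + A|/|A| = 10/4 = 10/4 ≈ 2.5000.
Step 3: Plünnecke-Ruzsa gives |3A| ≤ K³·|A| = (2.5000)³ · 4 ≈ 62.5000.
Step 4: Compute 3A = A + A + A directly by enumerating all triples (a,b,c) ∈ A³; |3A| = 19.
Step 5: Check 19 ≤ 62.5000? Yes ✓.

K = 10/4, Plünnecke-Ruzsa bound K³|A| ≈ 62.5000, |3A| = 19, inequality holds.


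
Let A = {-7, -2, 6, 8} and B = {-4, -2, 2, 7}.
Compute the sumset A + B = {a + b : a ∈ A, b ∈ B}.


A + B = {a + b : a ∈ A, b ∈ B}.
Enumerate all |A|·|B| = 4·4 = 16 pairs (a, b) and collect distinct sums.
a = -7: -7+-4=-11, -7+-2=-9, -7+2=-5, -7+7=0
a = -2: -2+-4=-6, -2+-2=-4, -2+2=0, -2+7=5
a = 6: 6+-4=2, 6+-2=4, 6+2=8, 6+7=13
a = 8: 8+-4=4, 8+-2=6, 8+2=10, 8+7=15
Collecting distinct sums: A + B = {-11, -9, -6, -5, -4, 0, 2, 4, 5, 6, 8, 10, 13, 15}
|A + B| = 14

A + B = {-11, -9, -6, -5, -4, 0, 2, 4, 5, 6, 8, 10, 13, 15}


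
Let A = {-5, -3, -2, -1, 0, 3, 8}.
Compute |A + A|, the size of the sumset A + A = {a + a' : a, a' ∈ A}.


A + A = {a + a' : a, a' ∈ A}; |A| = 7.
General bounds: 2|A| - 1 ≤ |A + A| ≤ |A|(|A|+1)/2, i.e. 13 ≤ |A + A| ≤ 28.
Lower bound 2|A|-1 is attained iff A is an arithmetic progression.
Enumerate sums a + a' for a ≤ a' (symmetric, so this suffices):
a = -5: -5+-5=-10, -5+-3=-8, -5+-2=-7, -5+-1=-6, -5+0=-5, -5+3=-2, -5+8=3
a = -3: -3+-3=-6, -3+-2=-5, -3+-1=-4, -3+0=-3, -3+3=0, -3+8=5
a = -2: -2+-2=-4, -2+-1=-3, -2+0=-2, -2+3=1, -2+8=6
a = -1: -1+-1=-2, -1+0=-1, -1+3=2, -1+8=7
a = 0: 0+0=0, 0+3=3, 0+8=8
a = 3: 3+3=6, 3+8=11
a = 8: 8+8=16
Distinct sums: {-10, -8, -7, -6, -5, -4, -3, -2, -1, 0, 1, 2, 3, 5, 6, 7, 8, 11, 16}
|A + A| = 19

|A + A| = 19


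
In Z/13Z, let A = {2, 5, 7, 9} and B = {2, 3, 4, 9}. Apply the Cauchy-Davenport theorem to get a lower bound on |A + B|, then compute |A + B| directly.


Cauchy-Davenport: |A + B| ≥ min(p, |A| + |B| - 1) for A, B nonempty in Z/pZ.
|A| = 4, |B| = 4, p = 13.
CD lower bound = min(13, 4 + 4 - 1) = min(13, 7) = 7.
Compute A + B mod 13 directly:
a = 2: 2+2=4, 2+3=5, 2+4=6, 2+9=11
a = 5: 5+2=7, 5+3=8, 5+4=9, 5+9=1
a = 7: 7+2=9, 7+3=10, 7+4=11, 7+9=3
a = 9: 9+2=11, 9+3=12, 9+4=0, 9+9=5
A + B = {0, 1, 3, 4, 5, 6, 7, 8, 9, 10, 11, 12}, so |A + B| = 12.
Verify: 12 ≥ 7? Yes ✓.

CD lower bound = 7, actual |A + B| = 12.


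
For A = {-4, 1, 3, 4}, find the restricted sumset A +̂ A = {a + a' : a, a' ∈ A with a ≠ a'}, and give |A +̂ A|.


Restricted sumset: A +̂ A = {a + a' : a ∈ A, a' ∈ A, a ≠ a'}.
Equivalently, take A + A and drop any sum 2a that is achievable ONLY as a + a for a ∈ A (i.e. sums representable only with equal summands).
Enumerate pairs (a, a') with a < a' (symmetric, so each unordered pair gives one sum; this covers all a ≠ a'):
  -4 + 1 = -3
  -4 + 3 = -1
  -4 + 4 = 0
  1 + 3 = 4
  1 + 4 = 5
  3 + 4 = 7
Collected distinct sums: {-3, -1, 0, 4, 5, 7}
|A +̂ A| = 6
(Reference bound: |A +̂ A| ≥ 2|A| - 3 for |A| ≥ 2, with |A| = 4 giving ≥ 5.)

|A +̂ A| = 6


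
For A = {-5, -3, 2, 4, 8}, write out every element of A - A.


A - A = {a - a' : a, a' ∈ A}.
Compute a - a' for each ordered pair (a, a'):
a = -5: -5--5=0, -5--3=-2, -5-2=-7, -5-4=-9, -5-8=-13
a = -3: -3--5=2, -3--3=0, -3-2=-5, -3-4=-7, -3-8=-11
a = 2: 2--5=7, 2--3=5, 2-2=0, 2-4=-2, 2-8=-6
a = 4: 4--5=9, 4--3=7, 4-2=2, 4-4=0, 4-8=-4
a = 8: 8--5=13, 8--3=11, 8-2=6, 8-4=4, 8-8=0
Collecting distinct values (and noting 0 appears from a-a):
A - A = {-13, -11, -9, -7, -6, -5, -4, -2, 0, 2, 4, 5, 6, 7, 9, 11, 13}
|A - A| = 17

A - A = {-13, -11, -9, -7, -6, -5, -4, -2, 0, 2, 4, 5, 6, 7, 9, 11, 13}


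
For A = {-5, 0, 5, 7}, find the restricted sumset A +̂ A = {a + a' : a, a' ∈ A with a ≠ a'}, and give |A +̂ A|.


Restricted sumset: A +̂ A = {a + a' : a ∈ A, a' ∈ A, a ≠ a'}.
Equivalently, take A + A and drop any sum 2a that is achievable ONLY as a + a for a ∈ A (i.e. sums representable only with equal summands).
Enumerate pairs (a, a') with a < a' (symmetric, so each unordered pair gives one sum; this covers all a ≠ a'):
  -5 + 0 = -5
  -5 + 5 = 0
  -5 + 7 = 2
  0 + 5 = 5
  0 + 7 = 7
  5 + 7 = 12
Collected distinct sums: {-5, 0, 2, 5, 7, 12}
|A +̂ A| = 6
(Reference bound: |A +̂ A| ≥ 2|A| - 3 for |A| ≥ 2, with |A| = 4 giving ≥ 5.)

|A +̂ A| = 6


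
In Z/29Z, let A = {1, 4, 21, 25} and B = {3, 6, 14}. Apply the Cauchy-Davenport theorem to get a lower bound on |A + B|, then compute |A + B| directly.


Cauchy-Davenport: |A + B| ≥ min(p, |A| + |B| - 1) for A, B nonempty in Z/pZ.
|A| = 4, |B| = 3, p = 29.
CD lower bound = min(29, 4 + 3 - 1) = min(29, 6) = 6.
Compute A + B mod 29 directly:
a = 1: 1+3=4, 1+6=7, 1+14=15
a = 4: 4+3=7, 4+6=10, 4+14=18
a = 21: 21+3=24, 21+6=27, 21+14=6
a = 25: 25+3=28, 25+6=2, 25+14=10
A + B = {2, 4, 6, 7, 10, 15, 18, 24, 27, 28}, so |A + B| = 10.
Verify: 10 ≥ 6? Yes ✓.

CD lower bound = 6, actual |A + B| = 10.


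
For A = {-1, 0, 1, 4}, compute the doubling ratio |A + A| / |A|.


|A| = 4.
Compute A + A by enumerating all 16 pairs.
A + A = {-2, -1, 0, 1, 2, 3, 4, 5, 8}, so |A + A| = 9.
K = |A + A| / |A| = 9/4 (already in lowest terms) ≈ 2.2500.
Reference: AP of size 4 gives K = 7/4 ≈ 1.7500; a fully generic set of size 4 gives K ≈ 2.5000.

|A| = 4, |A + A| = 9, K = 9/4.


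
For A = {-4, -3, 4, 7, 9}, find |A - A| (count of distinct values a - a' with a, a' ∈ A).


A - A = {a - a' : a, a' ∈ A}; |A| = 5.
Bounds: 2|A|-1 ≤ |A - A| ≤ |A|² - |A| + 1, i.e. 9 ≤ |A - A| ≤ 21.
Note: 0 ∈ A - A always (from a - a). The set is symmetric: if d ∈ A - A then -d ∈ A - A.
Enumerate nonzero differences d = a - a' with a > a' (then include -d):
Positive differences: {1, 2, 3, 5, 7, 8, 10, 11, 12, 13}
Full difference set: {0} ∪ (positive diffs) ∪ (negative diffs).
|A - A| = 1 + 2·10 = 21 (matches direct enumeration: 21).

|A - A| = 21


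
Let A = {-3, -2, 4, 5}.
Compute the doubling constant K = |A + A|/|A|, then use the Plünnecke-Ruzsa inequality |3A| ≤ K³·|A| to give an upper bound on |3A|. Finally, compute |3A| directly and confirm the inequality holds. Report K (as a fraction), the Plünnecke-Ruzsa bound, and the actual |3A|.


|A| = 4.
Step 1: Compute A + A by enumerating all 16 pairs.
A + A = {-6, -5, -4, 1, 2, 3, 8, 9, 10}, so |A + A| = 9.
Step 2: Doubling constant K = |A + A|/|A| = 9/4 = 9/4 ≈ 2.2500.
Step 3: Plünnecke-Ruzsa gives |3A| ≤ K³·|A| = (2.2500)³ · 4 ≈ 45.5625.
Step 4: Compute 3A = A + A + A directly by enumerating all triples (a,b,c) ∈ A³; |3A| = 16.
Step 5: Check 16 ≤ 45.5625? Yes ✓.

K = 9/4, Plünnecke-Ruzsa bound K³|A| ≈ 45.5625, |3A| = 16, inequality holds.


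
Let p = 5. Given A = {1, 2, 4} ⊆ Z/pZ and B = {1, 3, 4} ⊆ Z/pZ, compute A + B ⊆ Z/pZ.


Work in Z/5Z: reduce every sum a + b modulo 5.
Enumerate all 9 pairs:
a = 1: 1+1=2, 1+3=4, 1+4=0
a = 2: 2+1=3, 2+3=0, 2+4=1
a = 4: 4+1=0, 4+3=2, 4+4=3
Distinct residues collected: {0, 1, 2, 3, 4}
|A + B| = 5 (out of 5 total residues).

A + B = {0, 1, 2, 3, 4}


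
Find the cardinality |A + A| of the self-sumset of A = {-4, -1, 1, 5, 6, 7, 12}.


A + A = {a + a' : a, a' ∈ A}; |A| = 7.
General bounds: 2|A| - 1 ≤ |A + A| ≤ |A|(|A|+1)/2, i.e. 13 ≤ |A + A| ≤ 28.
Lower bound 2|A|-1 is attained iff A is an arithmetic progression.
Enumerate sums a + a' for a ≤ a' (symmetric, so this suffices):
a = -4: -4+-4=-8, -4+-1=-5, -4+1=-3, -4+5=1, -4+6=2, -4+7=3, -4+12=8
a = -1: -1+-1=-2, -1+1=0, -1+5=4, -1+6=5, -1+7=6, -1+12=11
a = 1: 1+1=2, 1+5=6, 1+6=7, 1+7=8, 1+12=13
a = 5: 5+5=10, 5+6=11, 5+7=12, 5+12=17
a = 6: 6+6=12, 6+7=13, 6+12=18
a = 7: 7+7=14, 7+12=19
a = 12: 12+12=24
Distinct sums: {-8, -5, -3, -2, 0, 1, 2, 3, 4, 5, 6, 7, 8, 10, 11, 12, 13, 14, 17, 18, 19, 24}
|A + A| = 22

|A + A| = 22


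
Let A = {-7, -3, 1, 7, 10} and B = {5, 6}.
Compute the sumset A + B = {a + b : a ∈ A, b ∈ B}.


A + B = {a + b : a ∈ A, b ∈ B}.
Enumerate all |A|·|B| = 5·2 = 10 pairs (a, b) and collect distinct sums.
a = -7: -7+5=-2, -7+6=-1
a = -3: -3+5=2, -3+6=3
a = 1: 1+5=6, 1+6=7
a = 7: 7+5=12, 7+6=13
a = 10: 10+5=15, 10+6=16
Collecting distinct sums: A + B = {-2, -1, 2, 3, 6, 7, 12, 13, 15, 16}
|A + B| = 10

A + B = {-2, -1, 2, 3, 6, 7, 12, 13, 15, 16}


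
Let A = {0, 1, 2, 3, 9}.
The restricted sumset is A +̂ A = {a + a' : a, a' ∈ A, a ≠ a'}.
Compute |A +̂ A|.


Restricted sumset: A +̂ A = {a + a' : a ∈ A, a' ∈ A, a ≠ a'}.
Equivalently, take A + A and drop any sum 2a that is achievable ONLY as a + a for a ∈ A (i.e. sums representable only with equal summands).
Enumerate pairs (a, a') with a < a' (symmetric, so each unordered pair gives one sum; this covers all a ≠ a'):
  0 + 1 = 1
  0 + 2 = 2
  0 + 3 = 3
  0 + 9 = 9
  1 + 2 = 3
  1 + 3 = 4
  1 + 9 = 10
  2 + 3 = 5
  2 + 9 = 11
  3 + 9 = 12
Collected distinct sums: {1, 2, 3, 4, 5, 9, 10, 11, 12}
|A +̂ A| = 9
(Reference bound: |A +̂ A| ≥ 2|A| - 3 for |A| ≥ 2, with |A| = 5 giving ≥ 7.)

|A +̂ A| = 9


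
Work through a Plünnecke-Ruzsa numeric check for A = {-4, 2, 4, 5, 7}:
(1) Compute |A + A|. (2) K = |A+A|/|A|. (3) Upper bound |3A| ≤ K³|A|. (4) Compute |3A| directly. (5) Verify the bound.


|A| = 5.
Step 1: Compute A + A by enumerating all 25 pairs.
A + A = {-8, -2, 0, 1, 3, 4, 6, 7, 8, 9, 10, 11, 12, 14}, so |A + A| = 14.
Step 2: Doubling constant K = |A + A|/|A| = 14/5 = 14/5 ≈ 2.8000.
Step 3: Plünnecke-Ruzsa gives |3A| ≤ K³·|A| = (2.8000)³ · 5 ≈ 109.7600.
Step 4: Compute 3A = A + A + A directly by enumerating all triples (a,b,c) ∈ A³; |3A| = 25.
Step 5: Check 25 ≤ 109.7600? Yes ✓.

K = 14/5, Plünnecke-Ruzsa bound K³|A| ≈ 109.7600, |3A| = 25, inequality holds.


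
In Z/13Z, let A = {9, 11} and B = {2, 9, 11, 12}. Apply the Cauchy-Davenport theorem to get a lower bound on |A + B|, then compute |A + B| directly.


Cauchy-Davenport: |A + B| ≥ min(p, |A| + |B| - 1) for A, B nonempty in Z/pZ.
|A| = 2, |B| = 4, p = 13.
CD lower bound = min(13, 2 + 4 - 1) = min(13, 5) = 5.
Compute A + B mod 13 directly:
a = 9: 9+2=11, 9+9=5, 9+11=7, 9+12=8
a = 11: 11+2=0, 11+9=7, 11+11=9, 11+12=10
A + B = {0, 5, 7, 8, 9, 10, 11}, so |A + B| = 7.
Verify: 7 ≥ 5? Yes ✓.

CD lower bound = 5, actual |A + B| = 7.


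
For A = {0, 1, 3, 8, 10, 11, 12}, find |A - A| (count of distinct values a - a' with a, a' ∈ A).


A - A = {a - a' : a, a' ∈ A}; |A| = 7.
Bounds: 2|A|-1 ≤ |A - A| ≤ |A|² - |A| + 1, i.e. 13 ≤ |A - A| ≤ 43.
Note: 0 ∈ A - A always (from a - a). The set is symmetric: if d ∈ A - A then -d ∈ A - A.
Enumerate nonzero differences d = a - a' with a > a' (then include -d):
Positive differences: {1, 2, 3, 4, 5, 7, 8, 9, 10, 11, 12}
Full difference set: {0} ∪ (positive diffs) ∪ (negative diffs).
|A - A| = 1 + 2·11 = 23 (matches direct enumeration: 23).

|A - A| = 23


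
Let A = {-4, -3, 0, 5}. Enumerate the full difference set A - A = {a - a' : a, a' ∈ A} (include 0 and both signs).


A - A = {a - a' : a, a' ∈ A}.
Compute a - a' for each ordered pair (a, a'):
a = -4: -4--4=0, -4--3=-1, -4-0=-4, -4-5=-9
a = -3: -3--4=1, -3--3=0, -3-0=-3, -3-5=-8
a = 0: 0--4=4, 0--3=3, 0-0=0, 0-5=-5
a = 5: 5--4=9, 5--3=8, 5-0=5, 5-5=0
Collecting distinct values (and noting 0 appears from a-a):
A - A = {-9, -8, -5, -4, -3, -1, 0, 1, 3, 4, 5, 8, 9}
|A - A| = 13

A - A = {-9, -8, -5, -4, -3, -1, 0, 1, 3, 4, 5, 8, 9}


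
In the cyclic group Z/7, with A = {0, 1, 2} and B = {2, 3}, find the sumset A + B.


Work in Z/7Z: reduce every sum a + b modulo 7.
Enumerate all 6 pairs:
a = 0: 0+2=2, 0+3=3
a = 1: 1+2=3, 1+3=4
a = 2: 2+2=4, 2+3=5
Distinct residues collected: {2, 3, 4, 5}
|A + B| = 4 (out of 7 total residues).

A + B = {2, 3, 4, 5}


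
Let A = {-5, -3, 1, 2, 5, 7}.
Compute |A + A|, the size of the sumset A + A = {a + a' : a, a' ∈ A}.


A + A = {a + a' : a, a' ∈ A}; |A| = 6.
General bounds: 2|A| - 1 ≤ |A + A| ≤ |A|(|A|+1)/2, i.e. 11 ≤ |A + A| ≤ 21.
Lower bound 2|A|-1 is attained iff A is an arithmetic progression.
Enumerate sums a + a' for a ≤ a' (symmetric, so this suffices):
a = -5: -5+-5=-10, -5+-3=-8, -5+1=-4, -5+2=-3, -5+5=0, -5+7=2
a = -3: -3+-3=-6, -3+1=-2, -3+2=-1, -3+5=2, -3+7=4
a = 1: 1+1=2, 1+2=3, 1+5=6, 1+7=8
a = 2: 2+2=4, 2+5=7, 2+7=9
a = 5: 5+5=10, 5+7=12
a = 7: 7+7=14
Distinct sums: {-10, -8, -6, -4, -3, -2, -1, 0, 2, 3, 4, 6, 7, 8, 9, 10, 12, 14}
|A + A| = 18

|A + A| = 18


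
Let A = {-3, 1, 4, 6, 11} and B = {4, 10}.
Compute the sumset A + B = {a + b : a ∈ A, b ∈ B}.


A + B = {a + b : a ∈ A, b ∈ B}.
Enumerate all |A|·|B| = 5·2 = 10 pairs (a, b) and collect distinct sums.
a = -3: -3+4=1, -3+10=7
a = 1: 1+4=5, 1+10=11
a = 4: 4+4=8, 4+10=14
a = 6: 6+4=10, 6+10=16
a = 11: 11+4=15, 11+10=21
Collecting distinct sums: A + B = {1, 5, 7, 8, 10, 11, 14, 15, 16, 21}
|A + B| = 10

A + B = {1, 5, 7, 8, 10, 11, 14, 15, 16, 21}


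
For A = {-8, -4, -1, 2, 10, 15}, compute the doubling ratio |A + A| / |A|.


|A| = 6.
Compute A + A by enumerating all 36 pairs.
A + A = {-16, -12, -9, -8, -6, -5, -2, 1, 2, 4, 6, 7, 9, 11, 12, 14, 17, 20, 25, 30}, so |A + A| = 20.
K = |A + A| / |A| = 20/6 = 10/3 ≈ 3.3333.
Reference: AP of size 6 gives K = 11/6 ≈ 1.8333; a fully generic set of size 6 gives K ≈ 3.5000.

|A| = 6, |A + A| = 20, K = 20/6 = 10/3.


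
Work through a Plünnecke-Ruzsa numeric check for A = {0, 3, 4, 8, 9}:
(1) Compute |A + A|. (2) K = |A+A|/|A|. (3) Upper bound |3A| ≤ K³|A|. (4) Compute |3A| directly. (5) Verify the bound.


|A| = 5.
Step 1: Compute A + A by enumerating all 25 pairs.
A + A = {0, 3, 4, 6, 7, 8, 9, 11, 12, 13, 16, 17, 18}, so |A + A| = 13.
Step 2: Doubling constant K = |A + A|/|A| = 13/5 = 13/5 ≈ 2.6000.
Step 3: Plünnecke-Ruzsa gives |3A| ≤ K³·|A| = (2.6000)³ · 5 ≈ 87.8800.
Step 4: Compute 3A = A + A + A directly by enumerating all triples (a,b,c) ∈ A³; |3A| = 24.
Step 5: Check 24 ≤ 87.8800? Yes ✓.

K = 13/5, Plünnecke-Ruzsa bound K³|A| ≈ 87.8800, |3A| = 24, inequality holds.


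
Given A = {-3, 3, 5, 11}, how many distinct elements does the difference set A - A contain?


A - A = {a - a' : a, a' ∈ A}; |A| = 4.
Bounds: 2|A|-1 ≤ |A - A| ≤ |A|² - |A| + 1, i.e. 7 ≤ |A - A| ≤ 13.
Note: 0 ∈ A - A always (from a - a). The set is symmetric: if d ∈ A - A then -d ∈ A - A.
Enumerate nonzero differences d = a - a' with a > a' (then include -d):
Positive differences: {2, 6, 8, 14}
Full difference set: {0} ∪ (positive diffs) ∪ (negative diffs).
|A - A| = 1 + 2·4 = 9 (matches direct enumeration: 9).

|A - A| = 9


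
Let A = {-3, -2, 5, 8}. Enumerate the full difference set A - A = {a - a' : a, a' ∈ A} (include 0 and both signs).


A - A = {a - a' : a, a' ∈ A}.
Compute a - a' for each ordered pair (a, a'):
a = -3: -3--3=0, -3--2=-1, -3-5=-8, -3-8=-11
a = -2: -2--3=1, -2--2=0, -2-5=-7, -2-8=-10
a = 5: 5--3=8, 5--2=7, 5-5=0, 5-8=-3
a = 8: 8--3=11, 8--2=10, 8-5=3, 8-8=0
Collecting distinct values (and noting 0 appears from a-a):
A - A = {-11, -10, -8, -7, -3, -1, 0, 1, 3, 7, 8, 10, 11}
|A - A| = 13

A - A = {-11, -10, -8, -7, -3, -1, 0, 1, 3, 7, 8, 10, 11}


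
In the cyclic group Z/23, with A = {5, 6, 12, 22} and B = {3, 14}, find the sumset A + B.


Work in Z/23Z: reduce every sum a + b modulo 23.
Enumerate all 8 pairs:
a = 5: 5+3=8, 5+14=19
a = 6: 6+3=9, 6+14=20
a = 12: 12+3=15, 12+14=3
a = 22: 22+3=2, 22+14=13
Distinct residues collected: {2, 3, 8, 9, 13, 15, 19, 20}
|A + B| = 8 (out of 23 total residues).

A + B = {2, 3, 8, 9, 13, 15, 19, 20}


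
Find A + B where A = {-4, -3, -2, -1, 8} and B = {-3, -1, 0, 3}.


A + B = {a + b : a ∈ A, b ∈ B}.
Enumerate all |A|·|B| = 5·4 = 20 pairs (a, b) and collect distinct sums.
a = -4: -4+-3=-7, -4+-1=-5, -4+0=-4, -4+3=-1
a = -3: -3+-3=-6, -3+-1=-4, -3+0=-3, -3+3=0
a = -2: -2+-3=-5, -2+-1=-3, -2+0=-2, -2+3=1
a = -1: -1+-3=-4, -1+-1=-2, -1+0=-1, -1+3=2
a = 8: 8+-3=5, 8+-1=7, 8+0=8, 8+3=11
Collecting distinct sums: A + B = {-7, -6, -5, -4, -3, -2, -1, 0, 1, 2, 5, 7, 8, 11}
|A + B| = 14

A + B = {-7, -6, -5, -4, -3, -2, -1, 0, 1, 2, 5, 7, 8, 11}


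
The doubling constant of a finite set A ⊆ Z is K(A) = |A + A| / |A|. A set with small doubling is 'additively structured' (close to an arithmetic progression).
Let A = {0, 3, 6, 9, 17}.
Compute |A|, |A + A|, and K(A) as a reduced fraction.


|A| = 5.
Compute A + A by enumerating all 25 pairs.
A + A = {0, 3, 6, 9, 12, 15, 17, 18, 20, 23, 26, 34}, so |A + A| = 12.
K = |A + A| / |A| = 12/5 (already in lowest terms) ≈ 2.4000.
Reference: AP of size 5 gives K = 9/5 ≈ 1.8000; a fully generic set of size 5 gives K ≈ 3.0000.

|A| = 5, |A + A| = 12, K = 12/5.


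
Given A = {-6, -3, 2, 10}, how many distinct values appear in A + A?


A + A = {a + a' : a, a' ∈ A}; |A| = 4.
General bounds: 2|A| - 1 ≤ |A + A| ≤ |A|(|A|+1)/2, i.e. 7 ≤ |A + A| ≤ 10.
Lower bound 2|A|-1 is attained iff A is an arithmetic progression.
Enumerate sums a + a' for a ≤ a' (symmetric, so this suffices):
a = -6: -6+-6=-12, -6+-3=-9, -6+2=-4, -6+10=4
a = -3: -3+-3=-6, -3+2=-1, -3+10=7
a = 2: 2+2=4, 2+10=12
a = 10: 10+10=20
Distinct sums: {-12, -9, -6, -4, -1, 4, 7, 12, 20}
|A + A| = 9

|A + A| = 9


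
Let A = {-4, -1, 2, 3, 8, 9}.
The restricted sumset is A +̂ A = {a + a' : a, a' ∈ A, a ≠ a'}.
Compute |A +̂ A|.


Restricted sumset: A +̂ A = {a + a' : a ∈ A, a' ∈ A, a ≠ a'}.
Equivalently, take A + A and drop any sum 2a that is achievable ONLY as a + a for a ∈ A (i.e. sums representable only with equal summands).
Enumerate pairs (a, a') with a < a' (symmetric, so each unordered pair gives one sum; this covers all a ≠ a'):
  -4 + -1 = -5
  -4 + 2 = -2
  -4 + 3 = -1
  -4 + 8 = 4
  -4 + 9 = 5
  -1 + 2 = 1
  -1 + 3 = 2
  -1 + 8 = 7
  -1 + 9 = 8
  2 + 3 = 5
  2 + 8 = 10
  2 + 9 = 11
  3 + 8 = 11
  3 + 9 = 12
  8 + 9 = 17
Collected distinct sums: {-5, -2, -1, 1, 2, 4, 5, 7, 8, 10, 11, 12, 17}
|A +̂ A| = 13
(Reference bound: |A +̂ A| ≥ 2|A| - 3 for |A| ≥ 2, with |A| = 6 giving ≥ 9.)

|A +̂ A| = 13


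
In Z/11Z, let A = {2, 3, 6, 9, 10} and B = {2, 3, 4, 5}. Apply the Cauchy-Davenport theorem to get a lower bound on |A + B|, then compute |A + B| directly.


Cauchy-Davenport: |A + B| ≥ min(p, |A| + |B| - 1) for A, B nonempty in Z/pZ.
|A| = 5, |B| = 4, p = 11.
CD lower bound = min(11, 5 + 4 - 1) = min(11, 8) = 8.
Compute A + B mod 11 directly:
a = 2: 2+2=4, 2+3=5, 2+4=6, 2+5=7
a = 3: 3+2=5, 3+3=6, 3+4=7, 3+5=8
a = 6: 6+2=8, 6+3=9, 6+4=10, 6+5=0
a = 9: 9+2=0, 9+3=1, 9+4=2, 9+5=3
a = 10: 10+2=1, 10+3=2, 10+4=3, 10+5=4
A + B = {0, 1, 2, 3, 4, 5, 6, 7, 8, 9, 10}, so |A + B| = 11.
Verify: 11 ≥ 8? Yes ✓.

CD lower bound = 8, actual |A + B| = 11.


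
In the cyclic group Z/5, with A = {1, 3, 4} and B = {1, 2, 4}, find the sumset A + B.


Work in Z/5Z: reduce every sum a + b modulo 5.
Enumerate all 9 pairs:
a = 1: 1+1=2, 1+2=3, 1+4=0
a = 3: 3+1=4, 3+2=0, 3+4=2
a = 4: 4+1=0, 4+2=1, 4+4=3
Distinct residues collected: {0, 1, 2, 3, 4}
|A + B| = 5 (out of 5 total residues).

A + B = {0, 1, 2, 3, 4}


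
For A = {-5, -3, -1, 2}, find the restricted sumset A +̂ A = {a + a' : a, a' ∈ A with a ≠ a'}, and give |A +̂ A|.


Restricted sumset: A +̂ A = {a + a' : a ∈ A, a' ∈ A, a ≠ a'}.
Equivalently, take A + A and drop any sum 2a that is achievable ONLY as a + a for a ∈ A (i.e. sums representable only with equal summands).
Enumerate pairs (a, a') with a < a' (symmetric, so each unordered pair gives one sum; this covers all a ≠ a'):
  -5 + -3 = -8
  -5 + -1 = -6
  -5 + 2 = -3
  -3 + -1 = -4
  -3 + 2 = -1
  -1 + 2 = 1
Collected distinct sums: {-8, -6, -4, -3, -1, 1}
|A +̂ A| = 6
(Reference bound: |A +̂ A| ≥ 2|A| - 3 for |A| ≥ 2, with |A| = 4 giving ≥ 5.)

|A +̂ A| = 6


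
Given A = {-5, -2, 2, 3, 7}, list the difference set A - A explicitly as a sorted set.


A - A = {a - a' : a, a' ∈ A}.
Compute a - a' for each ordered pair (a, a'):
a = -5: -5--5=0, -5--2=-3, -5-2=-7, -5-3=-8, -5-7=-12
a = -2: -2--5=3, -2--2=0, -2-2=-4, -2-3=-5, -2-7=-9
a = 2: 2--5=7, 2--2=4, 2-2=0, 2-3=-1, 2-7=-5
a = 3: 3--5=8, 3--2=5, 3-2=1, 3-3=0, 3-7=-4
a = 7: 7--5=12, 7--2=9, 7-2=5, 7-3=4, 7-7=0
Collecting distinct values (and noting 0 appears from a-a):
A - A = {-12, -9, -8, -7, -5, -4, -3, -1, 0, 1, 3, 4, 5, 7, 8, 9, 12}
|A - A| = 17

A - A = {-12, -9, -8, -7, -5, -4, -3, -1, 0, 1, 3, 4, 5, 7, 8, 9, 12}


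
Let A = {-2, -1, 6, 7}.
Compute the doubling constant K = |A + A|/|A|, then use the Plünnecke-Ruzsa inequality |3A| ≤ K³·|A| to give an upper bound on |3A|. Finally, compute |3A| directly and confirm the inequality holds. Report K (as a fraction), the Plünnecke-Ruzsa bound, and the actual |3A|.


|A| = 4.
Step 1: Compute A + A by enumerating all 16 pairs.
A + A = {-4, -3, -2, 4, 5, 6, 12, 13, 14}, so |A + A| = 9.
Step 2: Doubling constant K = |A + A|/|A| = 9/4 = 9/4 ≈ 2.2500.
Step 3: Plünnecke-Ruzsa gives |3A| ≤ K³·|A| = (2.2500)³ · 4 ≈ 45.5625.
Step 4: Compute 3A = A + A + A directly by enumerating all triples (a,b,c) ∈ A³; |3A| = 16.
Step 5: Check 16 ≤ 45.5625? Yes ✓.

K = 9/4, Plünnecke-Ruzsa bound K³|A| ≈ 45.5625, |3A| = 16, inequality holds.


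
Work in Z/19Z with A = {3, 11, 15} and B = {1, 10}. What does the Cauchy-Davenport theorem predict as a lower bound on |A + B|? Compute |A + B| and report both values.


Cauchy-Davenport: |A + B| ≥ min(p, |A| + |B| - 1) for A, B nonempty in Z/pZ.
|A| = 3, |B| = 2, p = 19.
CD lower bound = min(19, 3 + 2 - 1) = min(19, 4) = 4.
Compute A + B mod 19 directly:
a = 3: 3+1=4, 3+10=13
a = 11: 11+1=12, 11+10=2
a = 15: 15+1=16, 15+10=6
A + B = {2, 4, 6, 12, 13, 16}, so |A + B| = 6.
Verify: 6 ≥ 4? Yes ✓.

CD lower bound = 4, actual |A + B| = 6.


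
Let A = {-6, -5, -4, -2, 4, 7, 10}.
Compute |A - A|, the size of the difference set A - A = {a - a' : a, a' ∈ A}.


A - A = {a - a' : a, a' ∈ A}; |A| = 7.
Bounds: 2|A|-1 ≤ |A - A| ≤ |A|² - |A| + 1, i.e. 13 ≤ |A - A| ≤ 43.
Note: 0 ∈ A - A always (from a - a). The set is symmetric: if d ∈ A - A then -d ∈ A - A.
Enumerate nonzero differences d = a - a' with a > a' (then include -d):
Positive differences: {1, 2, 3, 4, 6, 8, 9, 10, 11, 12, 13, 14, 15, 16}
Full difference set: {0} ∪ (positive diffs) ∪ (negative diffs).
|A - A| = 1 + 2·14 = 29 (matches direct enumeration: 29).

|A - A| = 29


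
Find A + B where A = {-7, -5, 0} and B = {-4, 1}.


A + B = {a + b : a ∈ A, b ∈ B}.
Enumerate all |A|·|B| = 3·2 = 6 pairs (a, b) and collect distinct sums.
a = -7: -7+-4=-11, -7+1=-6
a = -5: -5+-4=-9, -5+1=-4
a = 0: 0+-4=-4, 0+1=1
Collecting distinct sums: A + B = {-11, -9, -6, -4, 1}
|A + B| = 5

A + B = {-11, -9, -6, -4, 1}


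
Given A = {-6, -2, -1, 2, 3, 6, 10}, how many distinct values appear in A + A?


A + A = {a + a' : a, a' ∈ A}; |A| = 7.
General bounds: 2|A| - 1 ≤ |A + A| ≤ |A|(|A|+1)/2, i.e. 13 ≤ |A + A| ≤ 28.
Lower bound 2|A|-1 is attained iff A is an arithmetic progression.
Enumerate sums a + a' for a ≤ a' (symmetric, so this suffices):
a = -6: -6+-6=-12, -6+-2=-8, -6+-1=-7, -6+2=-4, -6+3=-3, -6+6=0, -6+10=4
a = -2: -2+-2=-4, -2+-1=-3, -2+2=0, -2+3=1, -2+6=4, -2+10=8
a = -1: -1+-1=-2, -1+2=1, -1+3=2, -1+6=5, -1+10=9
a = 2: 2+2=4, 2+3=5, 2+6=8, 2+10=12
a = 3: 3+3=6, 3+6=9, 3+10=13
a = 6: 6+6=12, 6+10=16
a = 10: 10+10=20
Distinct sums: {-12, -8, -7, -4, -3, -2, 0, 1, 2, 4, 5, 6, 8, 9, 12, 13, 16, 20}
|A + A| = 18

|A + A| = 18


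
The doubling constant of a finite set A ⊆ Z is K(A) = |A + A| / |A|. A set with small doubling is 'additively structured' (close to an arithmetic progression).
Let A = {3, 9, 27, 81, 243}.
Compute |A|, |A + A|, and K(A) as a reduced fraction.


|A| = 5.
Compute A + A by enumerating all 25 pairs.
A + A = {6, 12, 18, 30, 36, 54, 84, 90, 108, 162, 246, 252, 270, 324, 486}, so |A + A| = 15.
K = |A + A| / |A| = 15/5 = 3/1 ≈ 3.0000.
Reference: AP of size 5 gives K = 9/5 ≈ 1.8000; a fully generic set of size 5 gives K ≈ 3.0000.

|A| = 5, |A + A| = 15, K = 15/5 = 3/1.


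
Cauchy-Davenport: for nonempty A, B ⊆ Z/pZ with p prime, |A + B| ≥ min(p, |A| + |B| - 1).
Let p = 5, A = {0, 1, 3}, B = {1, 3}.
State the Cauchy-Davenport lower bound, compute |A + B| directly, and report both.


Cauchy-Davenport: |A + B| ≥ min(p, |A| + |B| - 1) for A, B nonempty in Z/pZ.
|A| = 3, |B| = 2, p = 5.
CD lower bound = min(5, 3 + 2 - 1) = min(5, 4) = 4.
Compute A + B mod 5 directly:
a = 0: 0+1=1, 0+3=3
a = 1: 1+1=2, 1+3=4
a = 3: 3+1=4, 3+3=1
A + B = {1, 2, 3, 4}, so |A + B| = 4.
Verify: 4 ≥ 4? Yes ✓.

CD lower bound = 4, actual |A + B| = 4.


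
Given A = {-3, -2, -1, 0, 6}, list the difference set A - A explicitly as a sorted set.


A - A = {a - a' : a, a' ∈ A}.
Compute a - a' for each ordered pair (a, a'):
a = -3: -3--3=0, -3--2=-1, -3--1=-2, -3-0=-3, -3-6=-9
a = -2: -2--3=1, -2--2=0, -2--1=-1, -2-0=-2, -2-6=-8
a = -1: -1--3=2, -1--2=1, -1--1=0, -1-0=-1, -1-6=-7
a = 0: 0--3=3, 0--2=2, 0--1=1, 0-0=0, 0-6=-6
a = 6: 6--3=9, 6--2=8, 6--1=7, 6-0=6, 6-6=0
Collecting distinct values (and noting 0 appears from a-a):
A - A = {-9, -8, -7, -6, -3, -2, -1, 0, 1, 2, 3, 6, 7, 8, 9}
|A - A| = 15

A - A = {-9, -8, -7, -6, -3, -2, -1, 0, 1, 2, 3, 6, 7, 8, 9}


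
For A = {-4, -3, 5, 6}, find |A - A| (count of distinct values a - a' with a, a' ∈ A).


A - A = {a - a' : a, a' ∈ A}; |A| = 4.
Bounds: 2|A|-1 ≤ |A - A| ≤ |A|² - |A| + 1, i.e. 7 ≤ |A - A| ≤ 13.
Note: 0 ∈ A - A always (from a - a). The set is symmetric: if d ∈ A - A then -d ∈ A - A.
Enumerate nonzero differences d = a - a' with a > a' (then include -d):
Positive differences: {1, 8, 9, 10}
Full difference set: {0} ∪ (positive diffs) ∪ (negative diffs).
|A - A| = 1 + 2·4 = 9 (matches direct enumeration: 9).

|A - A| = 9


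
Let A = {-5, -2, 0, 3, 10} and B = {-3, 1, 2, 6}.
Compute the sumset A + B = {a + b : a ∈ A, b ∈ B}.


A + B = {a + b : a ∈ A, b ∈ B}.
Enumerate all |A|·|B| = 5·4 = 20 pairs (a, b) and collect distinct sums.
a = -5: -5+-3=-8, -5+1=-4, -5+2=-3, -5+6=1
a = -2: -2+-3=-5, -2+1=-1, -2+2=0, -2+6=4
a = 0: 0+-3=-3, 0+1=1, 0+2=2, 0+6=6
a = 3: 3+-3=0, 3+1=4, 3+2=5, 3+6=9
a = 10: 10+-3=7, 10+1=11, 10+2=12, 10+6=16
Collecting distinct sums: A + B = {-8, -5, -4, -3, -1, 0, 1, 2, 4, 5, 6, 7, 9, 11, 12, 16}
|A + B| = 16

A + B = {-8, -5, -4, -3, -1, 0, 1, 2, 4, 5, 6, 7, 9, 11, 12, 16}


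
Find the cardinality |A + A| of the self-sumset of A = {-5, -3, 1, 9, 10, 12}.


A + A = {a + a' : a, a' ∈ A}; |A| = 6.
General bounds: 2|A| - 1 ≤ |A + A| ≤ |A|(|A|+1)/2, i.e. 11 ≤ |A + A| ≤ 21.
Lower bound 2|A|-1 is attained iff A is an arithmetic progression.
Enumerate sums a + a' for a ≤ a' (symmetric, so this suffices):
a = -5: -5+-5=-10, -5+-3=-8, -5+1=-4, -5+9=4, -5+10=5, -5+12=7
a = -3: -3+-3=-6, -3+1=-2, -3+9=6, -3+10=7, -3+12=9
a = 1: 1+1=2, 1+9=10, 1+10=11, 1+12=13
a = 9: 9+9=18, 9+10=19, 9+12=21
a = 10: 10+10=20, 10+12=22
a = 12: 12+12=24
Distinct sums: {-10, -8, -6, -4, -2, 2, 4, 5, 6, 7, 9, 10, 11, 13, 18, 19, 20, 21, 22, 24}
|A + A| = 20

|A + A| = 20


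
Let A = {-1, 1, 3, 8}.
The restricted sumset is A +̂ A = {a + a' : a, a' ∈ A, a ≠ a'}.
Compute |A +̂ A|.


Restricted sumset: A +̂ A = {a + a' : a ∈ A, a' ∈ A, a ≠ a'}.
Equivalently, take A + A and drop any sum 2a that is achievable ONLY as a + a for a ∈ A (i.e. sums representable only with equal summands).
Enumerate pairs (a, a') with a < a' (symmetric, so each unordered pair gives one sum; this covers all a ≠ a'):
  -1 + 1 = 0
  -1 + 3 = 2
  -1 + 8 = 7
  1 + 3 = 4
  1 + 8 = 9
  3 + 8 = 11
Collected distinct sums: {0, 2, 4, 7, 9, 11}
|A +̂ A| = 6
(Reference bound: |A +̂ A| ≥ 2|A| - 3 for |A| ≥ 2, with |A| = 4 giving ≥ 5.)

|A +̂ A| = 6


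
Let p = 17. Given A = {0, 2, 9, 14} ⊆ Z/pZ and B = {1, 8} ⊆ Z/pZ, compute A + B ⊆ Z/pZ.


Work in Z/17Z: reduce every sum a + b modulo 17.
Enumerate all 8 pairs:
a = 0: 0+1=1, 0+8=8
a = 2: 2+1=3, 2+8=10
a = 9: 9+1=10, 9+8=0
a = 14: 14+1=15, 14+8=5
Distinct residues collected: {0, 1, 3, 5, 8, 10, 15}
|A + B| = 7 (out of 17 total residues).

A + B = {0, 1, 3, 5, 8, 10, 15}


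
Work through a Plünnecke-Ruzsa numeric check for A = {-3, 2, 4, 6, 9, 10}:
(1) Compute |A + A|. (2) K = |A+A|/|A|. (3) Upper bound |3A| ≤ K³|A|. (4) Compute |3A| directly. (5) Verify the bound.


|A| = 6.
Step 1: Compute A + A by enumerating all 36 pairs.
A + A = {-6, -1, 1, 3, 4, 6, 7, 8, 10, 11, 12, 13, 14, 15, 16, 18, 19, 20}, so |A + A| = 18.
Step 2: Doubling constant K = |A + A|/|A| = 18/6 = 18/6 ≈ 3.0000.
Step 3: Plünnecke-Ruzsa gives |3A| ≤ K³·|A| = (3.0000)³ · 6 ≈ 162.0000.
Step 4: Compute 3A = A + A + A directly by enumerating all triples (a,b,c) ∈ A³; |3A| = 33.
Step 5: Check 33 ≤ 162.0000? Yes ✓.

K = 18/6, Plünnecke-Ruzsa bound K³|A| ≈ 162.0000, |3A| = 33, inequality holds.


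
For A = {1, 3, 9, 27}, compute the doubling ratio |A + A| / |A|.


|A| = 4.
Compute A + A by enumerating all 16 pairs.
A + A = {2, 4, 6, 10, 12, 18, 28, 30, 36, 54}, so |A + A| = 10.
K = |A + A| / |A| = 10/4 = 5/2 ≈ 2.5000.
Reference: AP of size 4 gives K = 7/4 ≈ 1.7500; a fully generic set of size 4 gives K ≈ 2.5000.

|A| = 4, |A + A| = 10, K = 10/4 = 5/2.


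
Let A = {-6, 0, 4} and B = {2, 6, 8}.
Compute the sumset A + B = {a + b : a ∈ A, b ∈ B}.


A + B = {a + b : a ∈ A, b ∈ B}.
Enumerate all |A|·|B| = 3·3 = 9 pairs (a, b) and collect distinct sums.
a = -6: -6+2=-4, -6+6=0, -6+8=2
a = 0: 0+2=2, 0+6=6, 0+8=8
a = 4: 4+2=6, 4+6=10, 4+8=12
Collecting distinct sums: A + B = {-4, 0, 2, 6, 8, 10, 12}
|A + B| = 7

A + B = {-4, 0, 2, 6, 8, 10, 12}


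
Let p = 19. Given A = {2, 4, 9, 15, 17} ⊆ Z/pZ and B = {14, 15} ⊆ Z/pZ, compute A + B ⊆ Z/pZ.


Work in Z/19Z: reduce every sum a + b modulo 19.
Enumerate all 10 pairs:
a = 2: 2+14=16, 2+15=17
a = 4: 4+14=18, 4+15=0
a = 9: 9+14=4, 9+15=5
a = 15: 15+14=10, 15+15=11
a = 17: 17+14=12, 17+15=13
Distinct residues collected: {0, 4, 5, 10, 11, 12, 13, 16, 17, 18}
|A + B| = 10 (out of 19 total residues).

A + B = {0, 4, 5, 10, 11, 12, 13, 16, 17, 18}


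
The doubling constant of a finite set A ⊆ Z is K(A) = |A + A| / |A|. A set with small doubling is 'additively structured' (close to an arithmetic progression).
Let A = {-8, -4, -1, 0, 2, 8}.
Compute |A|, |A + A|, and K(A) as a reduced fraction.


|A| = 6.
Compute A + A by enumerating all 36 pairs.
A + A = {-16, -12, -9, -8, -6, -5, -4, -2, -1, 0, 1, 2, 4, 7, 8, 10, 16}, so |A + A| = 17.
K = |A + A| / |A| = 17/6 (already in lowest terms) ≈ 2.8333.
Reference: AP of size 6 gives K = 11/6 ≈ 1.8333; a fully generic set of size 6 gives K ≈ 3.5000.

|A| = 6, |A + A| = 17, K = 17/6.


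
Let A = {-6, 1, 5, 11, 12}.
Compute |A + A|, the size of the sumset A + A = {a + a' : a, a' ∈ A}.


A + A = {a + a' : a, a' ∈ A}; |A| = 5.
General bounds: 2|A| - 1 ≤ |A + A| ≤ |A|(|A|+1)/2, i.e. 9 ≤ |A + A| ≤ 15.
Lower bound 2|A|-1 is attained iff A is an arithmetic progression.
Enumerate sums a + a' for a ≤ a' (symmetric, so this suffices):
a = -6: -6+-6=-12, -6+1=-5, -6+5=-1, -6+11=5, -6+12=6
a = 1: 1+1=2, 1+5=6, 1+11=12, 1+12=13
a = 5: 5+5=10, 5+11=16, 5+12=17
a = 11: 11+11=22, 11+12=23
a = 12: 12+12=24
Distinct sums: {-12, -5, -1, 2, 5, 6, 10, 12, 13, 16, 17, 22, 23, 24}
|A + A| = 14

|A + A| = 14


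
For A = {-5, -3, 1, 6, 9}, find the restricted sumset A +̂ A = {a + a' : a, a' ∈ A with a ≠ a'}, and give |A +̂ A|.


Restricted sumset: A +̂ A = {a + a' : a ∈ A, a' ∈ A, a ≠ a'}.
Equivalently, take A + A and drop any sum 2a that is achievable ONLY as a + a for a ∈ A (i.e. sums representable only with equal summands).
Enumerate pairs (a, a') with a < a' (symmetric, so each unordered pair gives one sum; this covers all a ≠ a'):
  -5 + -3 = -8
  -5 + 1 = -4
  -5 + 6 = 1
  -5 + 9 = 4
  -3 + 1 = -2
  -3 + 6 = 3
  -3 + 9 = 6
  1 + 6 = 7
  1 + 9 = 10
  6 + 9 = 15
Collected distinct sums: {-8, -4, -2, 1, 3, 4, 6, 7, 10, 15}
|A +̂ A| = 10
(Reference bound: |A +̂ A| ≥ 2|A| - 3 for |A| ≥ 2, with |A| = 5 giving ≥ 7.)

|A +̂ A| = 10


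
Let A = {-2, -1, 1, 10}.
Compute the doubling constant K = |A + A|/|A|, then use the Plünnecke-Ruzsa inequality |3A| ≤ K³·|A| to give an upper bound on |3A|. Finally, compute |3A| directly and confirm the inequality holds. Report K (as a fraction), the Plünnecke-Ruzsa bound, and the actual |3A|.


|A| = 4.
Step 1: Compute A + A by enumerating all 16 pairs.
A + A = {-4, -3, -2, -1, 0, 2, 8, 9, 11, 20}, so |A + A| = 10.
Step 2: Doubling constant K = |A + A|/|A| = 10/4 = 10/4 ≈ 2.5000.
Step 3: Plünnecke-Ruzsa gives |3A| ≤ K³·|A| = (2.5000)³ · 4 ≈ 62.5000.
Step 4: Compute 3A = A + A + A directly by enumerating all triples (a,b,c) ∈ A³; |3A| = 19.
Step 5: Check 19 ≤ 62.5000? Yes ✓.

K = 10/4, Plünnecke-Ruzsa bound K³|A| ≈ 62.5000, |3A| = 19, inequality holds.
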